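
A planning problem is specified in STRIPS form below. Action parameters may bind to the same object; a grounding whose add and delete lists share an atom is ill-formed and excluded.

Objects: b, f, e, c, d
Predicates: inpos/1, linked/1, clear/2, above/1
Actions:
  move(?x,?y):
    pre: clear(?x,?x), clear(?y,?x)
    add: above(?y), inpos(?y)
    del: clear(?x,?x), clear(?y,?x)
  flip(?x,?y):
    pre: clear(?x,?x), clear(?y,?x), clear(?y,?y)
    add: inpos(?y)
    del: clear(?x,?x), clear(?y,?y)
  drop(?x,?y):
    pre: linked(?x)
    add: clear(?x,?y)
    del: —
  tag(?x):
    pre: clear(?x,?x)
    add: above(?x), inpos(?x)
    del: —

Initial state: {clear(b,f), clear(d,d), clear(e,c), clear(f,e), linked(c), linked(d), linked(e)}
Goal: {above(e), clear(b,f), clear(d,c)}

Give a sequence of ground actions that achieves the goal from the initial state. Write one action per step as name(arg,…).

drop(e,e); move(e,e); drop(d,c)

1. drop(e,e)  →  {clear(b,f), clear(d,d), clear(e,c), clear(e,e), clear(f,e), linked(c), linked(d), linked(e)}
2. move(e,e)  →  {above(e), clear(b,f), clear(d,d), clear(e,c), clear(f,e), inpos(e), linked(c), linked(d), linked(e)}
3. drop(d,c)  →  {above(e), clear(b,f), clear(d,c), clear(d,d), clear(e,c), clear(f,e), inpos(e), linked(c), linked(d), linked(e)}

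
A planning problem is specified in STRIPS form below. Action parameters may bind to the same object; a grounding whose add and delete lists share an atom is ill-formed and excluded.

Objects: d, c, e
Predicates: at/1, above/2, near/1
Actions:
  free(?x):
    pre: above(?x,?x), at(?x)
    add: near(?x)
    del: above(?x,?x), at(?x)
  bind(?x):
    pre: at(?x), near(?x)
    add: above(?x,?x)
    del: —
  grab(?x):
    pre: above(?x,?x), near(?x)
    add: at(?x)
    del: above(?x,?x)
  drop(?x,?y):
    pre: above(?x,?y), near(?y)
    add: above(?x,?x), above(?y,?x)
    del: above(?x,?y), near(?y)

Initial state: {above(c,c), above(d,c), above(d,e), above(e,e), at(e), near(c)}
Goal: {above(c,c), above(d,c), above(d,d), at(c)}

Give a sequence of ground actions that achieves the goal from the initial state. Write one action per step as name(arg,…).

free(e); grab(c); bind(c); drop(d,e)

1. free(e)  →  {above(c,c), above(d,c), above(d,e), near(c), near(e)}
2. grab(c)  →  {above(d,c), above(d,e), at(c), near(c), near(e)}
3. bind(c)  →  {above(c,c), above(d,c), above(d,e), at(c), near(c), near(e)}
4. drop(d,e)  →  {above(c,c), above(d,c), above(d,d), above(e,d), at(c), near(c)}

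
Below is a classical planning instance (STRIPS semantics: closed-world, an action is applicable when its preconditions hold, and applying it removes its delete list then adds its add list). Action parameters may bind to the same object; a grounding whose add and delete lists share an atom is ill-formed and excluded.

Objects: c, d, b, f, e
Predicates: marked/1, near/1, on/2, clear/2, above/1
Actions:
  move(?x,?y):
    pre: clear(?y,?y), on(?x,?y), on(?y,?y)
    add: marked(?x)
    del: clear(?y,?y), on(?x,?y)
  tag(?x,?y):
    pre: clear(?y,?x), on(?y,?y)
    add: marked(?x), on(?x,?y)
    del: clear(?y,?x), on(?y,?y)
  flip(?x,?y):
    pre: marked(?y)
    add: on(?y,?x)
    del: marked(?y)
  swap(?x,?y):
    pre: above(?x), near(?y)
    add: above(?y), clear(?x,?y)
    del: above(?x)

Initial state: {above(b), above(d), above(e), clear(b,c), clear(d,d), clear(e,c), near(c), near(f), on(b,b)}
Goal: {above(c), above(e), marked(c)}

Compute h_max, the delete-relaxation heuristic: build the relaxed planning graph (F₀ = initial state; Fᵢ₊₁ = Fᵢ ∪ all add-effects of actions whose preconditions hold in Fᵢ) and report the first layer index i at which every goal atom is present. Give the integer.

1

F0 = init (9 atoms)
F1 = F0 ∪ {above(c), above(f), clear(b,f), clear(d,c), clear(d,f), clear(e,f), marked(c), on(c,b)}  (17 atoms)
goal ⊆ F1  ⇒  h_max = 1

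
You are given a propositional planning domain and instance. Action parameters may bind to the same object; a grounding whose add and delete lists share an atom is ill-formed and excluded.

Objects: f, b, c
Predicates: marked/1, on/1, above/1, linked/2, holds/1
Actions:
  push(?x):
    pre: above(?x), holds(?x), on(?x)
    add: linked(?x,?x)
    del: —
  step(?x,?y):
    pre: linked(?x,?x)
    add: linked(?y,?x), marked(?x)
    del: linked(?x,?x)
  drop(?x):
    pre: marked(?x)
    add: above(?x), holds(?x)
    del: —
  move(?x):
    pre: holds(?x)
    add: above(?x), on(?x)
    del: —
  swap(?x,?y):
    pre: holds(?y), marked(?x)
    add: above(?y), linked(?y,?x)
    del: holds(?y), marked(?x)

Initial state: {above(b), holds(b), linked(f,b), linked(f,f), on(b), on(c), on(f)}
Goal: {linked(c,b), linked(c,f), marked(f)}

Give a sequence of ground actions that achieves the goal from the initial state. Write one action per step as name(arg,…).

1. push(b)  →  {above(b), holds(b), linked(b,b), linked(f,b), linked(f,f), on(b), on(c), on(f)}
2. step(f,c)  →  {above(b), holds(b), linked(b,b), linked(c,f), linked(f,b), marked(f), on(b), on(c), on(f)}
3. step(b,c)  →  {above(b), holds(b), linked(c,b), linked(c,f), linked(f,b), marked(b), marked(f), on(b), on(c), on(f)}

push(b); step(f,c); step(b,c)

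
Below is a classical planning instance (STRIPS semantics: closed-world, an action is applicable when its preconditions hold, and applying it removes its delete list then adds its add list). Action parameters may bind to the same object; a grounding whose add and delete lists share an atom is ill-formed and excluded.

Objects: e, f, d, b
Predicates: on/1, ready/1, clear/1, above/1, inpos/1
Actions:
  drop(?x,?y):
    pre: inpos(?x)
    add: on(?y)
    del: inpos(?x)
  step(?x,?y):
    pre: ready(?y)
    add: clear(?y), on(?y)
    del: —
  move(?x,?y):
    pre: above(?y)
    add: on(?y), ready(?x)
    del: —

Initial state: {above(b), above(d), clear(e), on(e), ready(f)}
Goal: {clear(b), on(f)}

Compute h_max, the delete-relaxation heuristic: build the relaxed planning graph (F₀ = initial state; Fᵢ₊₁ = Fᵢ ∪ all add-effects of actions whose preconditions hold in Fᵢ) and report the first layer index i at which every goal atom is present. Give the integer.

2

F0 = init (5 atoms)
F1 = F0 ∪ {clear(f), on(b), on(d), on(f), ready(b), ready(d), ready(e)}  (12 atoms)
F2 = F1 ∪ {clear(b), clear(d)}  (14 atoms)
goal ⊆ F2  ⇒  h_max = 2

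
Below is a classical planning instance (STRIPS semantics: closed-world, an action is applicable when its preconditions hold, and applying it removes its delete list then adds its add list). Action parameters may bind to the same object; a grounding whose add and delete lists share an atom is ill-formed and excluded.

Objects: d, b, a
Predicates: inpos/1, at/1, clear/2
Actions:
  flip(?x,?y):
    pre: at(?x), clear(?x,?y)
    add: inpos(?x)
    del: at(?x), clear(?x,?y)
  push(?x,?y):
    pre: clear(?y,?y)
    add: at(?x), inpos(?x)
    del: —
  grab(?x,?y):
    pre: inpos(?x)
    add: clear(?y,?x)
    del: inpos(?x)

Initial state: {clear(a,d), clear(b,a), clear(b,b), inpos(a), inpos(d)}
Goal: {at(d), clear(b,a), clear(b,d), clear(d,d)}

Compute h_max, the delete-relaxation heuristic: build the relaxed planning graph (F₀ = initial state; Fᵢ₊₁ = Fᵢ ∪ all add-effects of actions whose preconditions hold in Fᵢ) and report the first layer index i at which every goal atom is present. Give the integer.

1

F0 = init (5 atoms)
F1 = F0 ∪ {at(a), at(b), at(d), clear(a,a), clear(b,d), clear(d,a), clear(d,d), inpos(b)}  (13 atoms)
goal ⊆ F1  ⇒  h_max = 1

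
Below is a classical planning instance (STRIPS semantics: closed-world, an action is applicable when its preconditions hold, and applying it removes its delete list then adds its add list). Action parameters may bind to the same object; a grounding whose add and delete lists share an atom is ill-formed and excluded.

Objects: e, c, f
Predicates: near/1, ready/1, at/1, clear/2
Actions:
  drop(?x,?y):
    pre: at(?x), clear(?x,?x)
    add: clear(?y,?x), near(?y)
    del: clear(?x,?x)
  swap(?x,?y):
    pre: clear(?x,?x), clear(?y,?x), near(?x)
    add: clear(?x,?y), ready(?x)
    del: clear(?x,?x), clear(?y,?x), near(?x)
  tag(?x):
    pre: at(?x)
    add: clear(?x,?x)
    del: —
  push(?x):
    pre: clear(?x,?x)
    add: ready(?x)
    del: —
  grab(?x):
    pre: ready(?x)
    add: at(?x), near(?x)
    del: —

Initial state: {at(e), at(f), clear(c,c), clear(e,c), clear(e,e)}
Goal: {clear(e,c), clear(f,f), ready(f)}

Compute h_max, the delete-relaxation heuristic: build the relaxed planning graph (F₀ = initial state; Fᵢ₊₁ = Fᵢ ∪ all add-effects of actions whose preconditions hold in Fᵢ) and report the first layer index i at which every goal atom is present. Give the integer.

2

F0 = init (5 atoms)
F1 = F0 ∪ {clear(c,e), clear(f,e), clear(f,f), near(c), near(f), ready(c), ready(e)}  (12 atoms)
F2 = F1 ∪ {at(c), clear(c,f), clear(e,f), near(e), ready(f)}  (17 atoms)
goal ⊆ F2  ⇒  h_max = 2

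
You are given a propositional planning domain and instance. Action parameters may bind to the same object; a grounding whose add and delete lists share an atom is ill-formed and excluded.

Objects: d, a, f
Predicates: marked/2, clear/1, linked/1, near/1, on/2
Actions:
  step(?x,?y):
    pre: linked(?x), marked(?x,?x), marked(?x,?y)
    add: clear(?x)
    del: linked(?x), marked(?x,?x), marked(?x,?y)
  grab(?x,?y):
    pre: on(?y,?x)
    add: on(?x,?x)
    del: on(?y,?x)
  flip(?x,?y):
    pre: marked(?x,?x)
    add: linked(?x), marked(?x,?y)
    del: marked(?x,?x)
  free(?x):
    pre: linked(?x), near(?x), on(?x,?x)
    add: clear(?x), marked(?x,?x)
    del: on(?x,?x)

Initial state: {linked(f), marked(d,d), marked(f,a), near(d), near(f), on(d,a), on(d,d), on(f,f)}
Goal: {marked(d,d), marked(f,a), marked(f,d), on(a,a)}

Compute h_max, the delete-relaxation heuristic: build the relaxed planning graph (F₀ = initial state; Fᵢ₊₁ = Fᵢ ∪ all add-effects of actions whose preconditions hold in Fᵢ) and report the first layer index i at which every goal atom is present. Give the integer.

2

F0 = init (8 atoms)
F1 = F0 ∪ {clear(f), linked(d), marked(d,a), marked(d,f), marked(f,f), on(a,a)}  (14 atoms)
F2 = F1 ∪ {clear(d), marked(f,d)}  (16 atoms)
goal ⊆ F2  ⇒  h_max = 2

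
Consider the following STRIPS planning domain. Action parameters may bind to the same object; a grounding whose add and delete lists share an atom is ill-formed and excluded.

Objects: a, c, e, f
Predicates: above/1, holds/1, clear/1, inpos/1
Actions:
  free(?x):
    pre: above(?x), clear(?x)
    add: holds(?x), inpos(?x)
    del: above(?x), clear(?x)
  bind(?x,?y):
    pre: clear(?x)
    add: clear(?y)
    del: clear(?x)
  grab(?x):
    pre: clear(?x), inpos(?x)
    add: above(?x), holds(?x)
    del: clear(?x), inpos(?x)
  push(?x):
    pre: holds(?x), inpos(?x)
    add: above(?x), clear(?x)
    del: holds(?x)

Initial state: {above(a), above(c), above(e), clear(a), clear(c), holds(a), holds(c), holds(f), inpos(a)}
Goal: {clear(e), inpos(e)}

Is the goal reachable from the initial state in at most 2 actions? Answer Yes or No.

1. bind(a,e)  →  {above(a), above(c), above(e), clear(c), clear(e), holds(a), holds(c), holds(f), inpos(a)}
2. free(e)  →  {above(a), above(c), clear(c), holds(a), holds(c), holds(e), holds(f), inpos(a), inpos(e)}
3. bind(c,e)  →  {above(a), above(c), clear(e), holds(a), holds(c), holds(e), holds(f), inpos(a), inpos(e)}
optimal plan length = 3; 3 > 2

No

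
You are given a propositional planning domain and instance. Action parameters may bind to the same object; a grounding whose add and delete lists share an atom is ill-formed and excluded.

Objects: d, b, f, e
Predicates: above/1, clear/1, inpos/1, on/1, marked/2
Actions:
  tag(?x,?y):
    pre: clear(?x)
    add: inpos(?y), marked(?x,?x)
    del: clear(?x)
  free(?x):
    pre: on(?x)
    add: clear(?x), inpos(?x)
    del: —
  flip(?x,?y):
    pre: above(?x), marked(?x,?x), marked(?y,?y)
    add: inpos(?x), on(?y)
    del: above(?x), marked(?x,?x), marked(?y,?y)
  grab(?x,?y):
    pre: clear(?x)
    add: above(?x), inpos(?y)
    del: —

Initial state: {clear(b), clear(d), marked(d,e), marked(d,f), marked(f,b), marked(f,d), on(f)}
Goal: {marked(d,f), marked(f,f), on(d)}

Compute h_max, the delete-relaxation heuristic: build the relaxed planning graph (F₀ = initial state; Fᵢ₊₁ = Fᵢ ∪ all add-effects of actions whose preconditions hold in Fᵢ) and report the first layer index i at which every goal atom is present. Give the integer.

F0 = init (7 atoms)
F1 = F0 ∪ {above(b), above(d), clear(f), inpos(b), inpos(d), inpos(e), inpos(f), marked(b,b), marked(d,d)}  (16 atoms)
F2 = F1 ∪ {above(f), marked(f,f), on(b), on(d)}  (20 atoms)
goal ⊆ F2  ⇒  h_max = 2

2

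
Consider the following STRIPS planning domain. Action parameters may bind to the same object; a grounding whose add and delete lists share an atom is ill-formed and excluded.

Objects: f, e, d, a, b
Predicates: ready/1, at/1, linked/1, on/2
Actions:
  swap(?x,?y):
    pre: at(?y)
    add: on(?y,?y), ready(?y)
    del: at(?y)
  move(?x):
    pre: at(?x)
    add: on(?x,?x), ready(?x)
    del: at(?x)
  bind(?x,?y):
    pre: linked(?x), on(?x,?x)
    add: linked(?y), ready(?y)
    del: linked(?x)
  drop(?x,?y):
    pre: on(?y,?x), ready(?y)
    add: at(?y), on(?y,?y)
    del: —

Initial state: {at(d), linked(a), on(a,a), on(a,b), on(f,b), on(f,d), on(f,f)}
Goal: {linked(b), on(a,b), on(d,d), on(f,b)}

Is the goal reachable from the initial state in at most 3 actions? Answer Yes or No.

1. swap(f,d)  →  {linked(a), on(a,a), on(a,b), on(d,d), on(f,b), on(f,d), on(f,f), ready(d)}
2. bind(a,b)  →  {linked(b), on(a,a), on(a,b), on(d,d), on(f,b), on(f,d), on(f,f), ready(b), ready(d)}
optimal plan length = 2; 2 ≤ 3

Yes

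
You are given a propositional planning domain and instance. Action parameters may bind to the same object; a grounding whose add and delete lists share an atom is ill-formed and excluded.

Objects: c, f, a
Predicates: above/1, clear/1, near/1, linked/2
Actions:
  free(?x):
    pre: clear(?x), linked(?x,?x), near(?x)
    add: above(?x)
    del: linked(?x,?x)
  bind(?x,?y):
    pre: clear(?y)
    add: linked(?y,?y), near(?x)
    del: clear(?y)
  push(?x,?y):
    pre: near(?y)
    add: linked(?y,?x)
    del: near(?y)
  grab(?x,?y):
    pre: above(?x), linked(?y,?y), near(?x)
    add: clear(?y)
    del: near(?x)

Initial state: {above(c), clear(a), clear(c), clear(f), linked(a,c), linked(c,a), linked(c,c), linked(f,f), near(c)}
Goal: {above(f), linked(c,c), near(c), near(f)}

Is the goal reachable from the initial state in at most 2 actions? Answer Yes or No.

1. bind(f,c)  →  {above(c), clear(a), clear(f), linked(a,c), linked(c,a), linked(c,c), linked(f,f), near(c), near(f)}
2. free(f)  →  {above(c), above(f), clear(a), clear(f), linked(a,c), linked(c,a), linked(c,c), near(c), near(f)}
optimal plan length = 2; 2 ≤ 2

Yes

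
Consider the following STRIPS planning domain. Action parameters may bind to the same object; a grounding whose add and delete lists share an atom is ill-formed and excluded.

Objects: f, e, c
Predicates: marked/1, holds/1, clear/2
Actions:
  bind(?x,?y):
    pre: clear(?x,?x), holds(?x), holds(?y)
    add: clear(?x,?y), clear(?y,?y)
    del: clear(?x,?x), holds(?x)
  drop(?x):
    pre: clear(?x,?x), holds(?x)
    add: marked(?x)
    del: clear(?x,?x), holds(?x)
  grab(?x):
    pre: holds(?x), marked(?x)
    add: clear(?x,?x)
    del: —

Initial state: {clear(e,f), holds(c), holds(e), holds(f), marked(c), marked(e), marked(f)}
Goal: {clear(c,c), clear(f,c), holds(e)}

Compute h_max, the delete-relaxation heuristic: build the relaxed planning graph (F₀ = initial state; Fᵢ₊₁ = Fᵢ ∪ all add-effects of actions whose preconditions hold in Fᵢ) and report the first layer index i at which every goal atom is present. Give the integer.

F0 = init (7 atoms)
F1 = F0 ∪ {clear(c,c), clear(e,e), clear(f,f)}  (10 atoms)
F2 = F1 ∪ {clear(c,e), clear(c,f), clear(e,c), clear(f,c), clear(f,e)}  (15 atoms)
goal ⊆ F2  ⇒  h_max = 2

2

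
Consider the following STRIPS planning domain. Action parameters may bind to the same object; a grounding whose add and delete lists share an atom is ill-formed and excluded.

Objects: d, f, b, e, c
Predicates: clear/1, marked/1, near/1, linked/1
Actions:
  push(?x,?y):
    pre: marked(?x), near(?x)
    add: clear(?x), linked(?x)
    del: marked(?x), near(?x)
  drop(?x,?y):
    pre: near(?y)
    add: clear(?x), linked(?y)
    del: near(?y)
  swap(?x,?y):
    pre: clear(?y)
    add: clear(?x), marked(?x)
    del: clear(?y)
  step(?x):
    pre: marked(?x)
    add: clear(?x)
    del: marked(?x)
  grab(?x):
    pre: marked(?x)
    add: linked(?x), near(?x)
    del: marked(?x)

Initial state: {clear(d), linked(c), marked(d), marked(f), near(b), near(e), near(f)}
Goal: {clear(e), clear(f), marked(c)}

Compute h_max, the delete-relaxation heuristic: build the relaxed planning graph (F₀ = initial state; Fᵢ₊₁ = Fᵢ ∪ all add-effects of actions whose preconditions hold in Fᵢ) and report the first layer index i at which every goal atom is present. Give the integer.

1

F0 = init (7 atoms)
F1 = F0 ∪ {clear(b), clear(c), clear(e), clear(f), linked(b), linked(d), linked(e), linked(f), marked(b), marked(c), marked(e), near(d)}  (19 atoms)
goal ⊆ F1  ⇒  h_max = 1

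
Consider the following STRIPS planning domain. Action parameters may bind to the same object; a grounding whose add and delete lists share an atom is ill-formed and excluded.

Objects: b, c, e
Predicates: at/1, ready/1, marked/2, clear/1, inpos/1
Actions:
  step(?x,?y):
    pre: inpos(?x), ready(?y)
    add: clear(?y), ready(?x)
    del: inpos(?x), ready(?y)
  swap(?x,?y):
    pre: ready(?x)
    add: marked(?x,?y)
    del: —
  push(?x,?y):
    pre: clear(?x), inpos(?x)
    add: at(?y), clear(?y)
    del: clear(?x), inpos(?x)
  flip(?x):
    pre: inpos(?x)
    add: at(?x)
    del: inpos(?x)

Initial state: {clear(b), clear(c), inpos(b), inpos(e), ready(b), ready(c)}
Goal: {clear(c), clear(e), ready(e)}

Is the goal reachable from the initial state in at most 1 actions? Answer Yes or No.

1. step(e,b)  →  {clear(b), clear(c), inpos(b), ready(c), ready(e)}
2. push(b,e)  →  {at(e), clear(c), clear(e), ready(c), ready(e)}
optimal plan length = 2; 2 > 1

No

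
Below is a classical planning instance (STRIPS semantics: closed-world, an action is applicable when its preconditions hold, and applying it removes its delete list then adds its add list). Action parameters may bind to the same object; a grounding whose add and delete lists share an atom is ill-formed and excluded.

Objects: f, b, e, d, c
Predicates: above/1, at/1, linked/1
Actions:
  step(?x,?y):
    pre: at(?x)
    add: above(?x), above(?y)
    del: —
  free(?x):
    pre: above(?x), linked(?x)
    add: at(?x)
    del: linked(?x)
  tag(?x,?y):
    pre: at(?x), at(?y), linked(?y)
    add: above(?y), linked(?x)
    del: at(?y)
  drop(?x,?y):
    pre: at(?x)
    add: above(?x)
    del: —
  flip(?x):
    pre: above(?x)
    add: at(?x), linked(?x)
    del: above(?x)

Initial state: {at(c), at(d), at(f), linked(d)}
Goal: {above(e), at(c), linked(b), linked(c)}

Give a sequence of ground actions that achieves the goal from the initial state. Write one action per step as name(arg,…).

1. step(f,b)  →  {above(b), above(f), at(c), at(d), at(f), linked(d)}
2. step(f,e)  →  {above(b), above(e), above(f), at(c), at(d), at(f), linked(d)}
3. tag(c,d)  →  {above(b), above(d), above(e), above(f), at(c), at(f), linked(c), linked(d)}
4. flip(b)  →  {above(d), above(e), above(f), at(b), at(c), at(f), linked(b), linked(c), linked(d)}

step(f,b); step(f,e); tag(c,d); flip(b)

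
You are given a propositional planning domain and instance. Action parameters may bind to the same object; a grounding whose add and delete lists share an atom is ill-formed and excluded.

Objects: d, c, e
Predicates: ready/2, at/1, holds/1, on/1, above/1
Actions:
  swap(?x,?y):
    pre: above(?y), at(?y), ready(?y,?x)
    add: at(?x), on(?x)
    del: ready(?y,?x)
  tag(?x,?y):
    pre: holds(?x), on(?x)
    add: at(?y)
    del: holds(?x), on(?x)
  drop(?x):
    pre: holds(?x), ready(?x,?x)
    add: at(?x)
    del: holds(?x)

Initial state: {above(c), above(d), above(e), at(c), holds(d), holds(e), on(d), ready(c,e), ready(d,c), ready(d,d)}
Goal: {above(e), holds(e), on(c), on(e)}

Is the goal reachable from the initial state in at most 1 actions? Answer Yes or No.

1. swap(e,c)  →  {above(c), above(d), above(e), at(c), at(e), holds(d), holds(e), on(d), on(e), ready(d,c), ready(d,d)}
2. tag(d,d)  →  {above(c), above(d), above(e), at(c), at(d), at(e), holds(e), on(e), ready(d,c), ready(d,d)}
3. swap(c,d)  →  {above(c), above(d), above(e), at(c), at(d), at(e), holds(e), on(c), on(e), ready(d,d)}
optimal plan length = 3; 3 > 1

No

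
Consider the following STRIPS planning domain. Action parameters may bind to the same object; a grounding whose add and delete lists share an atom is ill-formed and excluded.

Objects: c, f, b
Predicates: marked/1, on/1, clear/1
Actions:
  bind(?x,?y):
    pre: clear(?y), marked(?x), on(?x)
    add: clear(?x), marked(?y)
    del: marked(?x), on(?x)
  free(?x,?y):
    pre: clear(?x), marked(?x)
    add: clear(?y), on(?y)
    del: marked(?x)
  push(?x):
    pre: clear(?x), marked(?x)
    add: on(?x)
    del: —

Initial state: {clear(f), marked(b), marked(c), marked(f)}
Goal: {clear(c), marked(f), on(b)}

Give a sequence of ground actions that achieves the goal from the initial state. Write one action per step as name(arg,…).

free(f,b); free(b,c); bind(c,f)

1. free(f,b)  →  {clear(b), clear(f), marked(b), marked(c), on(b)}
2. free(b,c)  →  {clear(b), clear(c), clear(f), marked(c), on(b), on(c)}
3. bind(c,f)  →  {clear(b), clear(c), clear(f), marked(f), on(b)}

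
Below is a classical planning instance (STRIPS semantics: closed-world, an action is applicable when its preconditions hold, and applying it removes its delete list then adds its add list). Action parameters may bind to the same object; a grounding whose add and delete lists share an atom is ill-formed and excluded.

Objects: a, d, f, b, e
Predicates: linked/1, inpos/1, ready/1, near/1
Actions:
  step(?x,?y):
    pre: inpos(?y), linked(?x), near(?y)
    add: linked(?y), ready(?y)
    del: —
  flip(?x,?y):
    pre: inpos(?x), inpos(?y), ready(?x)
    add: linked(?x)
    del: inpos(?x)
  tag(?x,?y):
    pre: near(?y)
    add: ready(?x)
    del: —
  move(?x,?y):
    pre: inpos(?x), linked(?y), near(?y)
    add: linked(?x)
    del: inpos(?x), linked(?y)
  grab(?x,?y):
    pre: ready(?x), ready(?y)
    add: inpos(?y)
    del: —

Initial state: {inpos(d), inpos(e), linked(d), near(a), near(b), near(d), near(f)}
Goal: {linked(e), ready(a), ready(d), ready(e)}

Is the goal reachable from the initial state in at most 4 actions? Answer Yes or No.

Yes

1. step(d,d)  →  {inpos(d), inpos(e), linked(d), near(a), near(b), near(d), near(f), ready(d)}
2. tag(a,a)  →  {inpos(d), inpos(e), linked(d), near(a), near(b), near(d), near(f), ready(a), ready(d)}
3. tag(e,a)  →  {inpos(d), inpos(e), linked(d), near(a), near(b), near(d), near(f), ready(a), ready(d), ready(e)}
4. flip(e,d)  →  {inpos(d), linked(d), linked(e), near(a), near(b), near(d), near(f), ready(a), ready(d), ready(e)}
optimal plan length = 4; 4 ≤ 4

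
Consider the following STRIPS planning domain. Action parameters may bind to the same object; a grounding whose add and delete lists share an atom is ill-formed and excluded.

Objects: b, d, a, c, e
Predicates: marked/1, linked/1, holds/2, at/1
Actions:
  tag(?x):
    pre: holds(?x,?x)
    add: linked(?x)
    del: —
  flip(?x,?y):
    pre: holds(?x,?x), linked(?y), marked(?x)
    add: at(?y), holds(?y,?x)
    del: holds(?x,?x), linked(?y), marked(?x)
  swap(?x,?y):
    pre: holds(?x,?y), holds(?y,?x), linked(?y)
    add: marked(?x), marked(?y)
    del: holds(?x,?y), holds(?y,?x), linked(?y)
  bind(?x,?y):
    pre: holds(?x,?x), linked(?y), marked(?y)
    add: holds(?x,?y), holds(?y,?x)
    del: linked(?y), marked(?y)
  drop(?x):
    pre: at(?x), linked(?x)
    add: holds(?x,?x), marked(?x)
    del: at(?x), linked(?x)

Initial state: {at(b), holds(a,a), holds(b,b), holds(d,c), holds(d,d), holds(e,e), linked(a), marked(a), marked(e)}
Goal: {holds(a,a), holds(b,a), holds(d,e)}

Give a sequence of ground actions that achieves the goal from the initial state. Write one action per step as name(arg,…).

1. tag(d)  →  {at(b), holds(a,a), holds(b,b), holds(d,c), holds(d,d), holds(e,e), linked(a), linked(d), marked(a), marked(e)}
2. flip(e,d)  →  {at(b), at(d), holds(a,a), holds(b,b), holds(d,c), holds(d,d), holds(d,e), linked(a), marked(a)}
3. bind(b,a)  →  {at(b), at(d), holds(a,a), holds(a,b), holds(b,a), holds(b,b), holds(d,c), holds(d,d), holds(d,e)}

tag(d); flip(e,d); bind(b,a)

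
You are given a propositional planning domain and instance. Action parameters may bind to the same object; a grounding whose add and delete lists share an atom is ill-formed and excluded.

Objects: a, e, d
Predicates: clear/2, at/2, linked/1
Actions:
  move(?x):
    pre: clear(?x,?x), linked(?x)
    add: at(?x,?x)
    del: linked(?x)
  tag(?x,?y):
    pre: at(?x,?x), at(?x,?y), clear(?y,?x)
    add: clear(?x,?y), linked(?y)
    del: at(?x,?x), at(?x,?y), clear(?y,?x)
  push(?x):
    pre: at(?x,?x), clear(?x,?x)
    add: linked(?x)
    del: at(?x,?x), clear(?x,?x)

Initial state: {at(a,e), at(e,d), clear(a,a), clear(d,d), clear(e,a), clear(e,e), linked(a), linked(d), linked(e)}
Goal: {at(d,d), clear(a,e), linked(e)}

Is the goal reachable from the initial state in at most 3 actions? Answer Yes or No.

1. move(a)  →  {at(a,a), at(a,e), at(e,d), clear(a,a), clear(d,d), clear(e,a), clear(e,e), linked(d), linked(e)}
2. move(d)  →  {at(a,a), at(a,e), at(d,d), at(e,d), clear(a,a), clear(d,d), clear(e,a), clear(e,e), linked(e)}
3. tag(a,e)  →  {at(d,d), at(e,d), clear(a,a), clear(a,e), clear(d,d), clear(e,e), linked(e)}
optimal plan length = 3; 3 ≤ 3

Yes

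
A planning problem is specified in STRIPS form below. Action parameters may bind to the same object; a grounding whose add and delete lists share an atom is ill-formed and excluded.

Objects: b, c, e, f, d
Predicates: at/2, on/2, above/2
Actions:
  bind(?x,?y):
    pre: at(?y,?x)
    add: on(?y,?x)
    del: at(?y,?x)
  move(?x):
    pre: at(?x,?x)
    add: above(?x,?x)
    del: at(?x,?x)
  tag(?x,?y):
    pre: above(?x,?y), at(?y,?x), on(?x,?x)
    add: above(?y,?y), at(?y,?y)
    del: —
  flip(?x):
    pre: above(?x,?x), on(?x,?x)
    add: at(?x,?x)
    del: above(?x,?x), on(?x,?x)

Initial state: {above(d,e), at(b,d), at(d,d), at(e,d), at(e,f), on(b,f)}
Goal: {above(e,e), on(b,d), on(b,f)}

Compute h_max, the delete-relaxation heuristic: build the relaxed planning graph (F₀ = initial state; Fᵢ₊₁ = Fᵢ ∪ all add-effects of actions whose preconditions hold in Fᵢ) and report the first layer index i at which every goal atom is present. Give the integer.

F0 = init (6 atoms)
F1 = F0 ∪ {above(d,d), on(b,d), on(d,d), on(e,d), on(e,f)}  (11 atoms)
F2 = F1 ∪ {above(e,e), at(e,e)}  (13 atoms)
goal ⊆ F2  ⇒  h_max = 2

2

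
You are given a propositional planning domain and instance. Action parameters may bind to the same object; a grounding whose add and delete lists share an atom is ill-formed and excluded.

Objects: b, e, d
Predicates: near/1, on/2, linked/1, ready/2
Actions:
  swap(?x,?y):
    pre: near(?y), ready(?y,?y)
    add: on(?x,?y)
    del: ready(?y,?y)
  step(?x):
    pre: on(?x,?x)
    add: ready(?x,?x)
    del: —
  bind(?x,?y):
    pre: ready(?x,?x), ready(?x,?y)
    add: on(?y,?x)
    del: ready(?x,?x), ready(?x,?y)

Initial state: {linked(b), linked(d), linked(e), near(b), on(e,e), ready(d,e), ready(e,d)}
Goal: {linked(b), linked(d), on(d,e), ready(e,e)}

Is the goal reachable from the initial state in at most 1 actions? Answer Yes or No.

No

1. step(e)  →  {linked(b), linked(d), linked(e), near(b), on(e,e), ready(d,e), ready(e,d), ready(e,e)}
2. bind(e,d)  →  {linked(b), linked(d), linked(e), near(b), on(d,e), on(e,e), ready(d,e)}
3. step(e)  →  {linked(b), linked(d), linked(e), near(b), on(d,e), on(e,e), ready(d,e), ready(e,e)}
optimal plan length = 3; 3 > 1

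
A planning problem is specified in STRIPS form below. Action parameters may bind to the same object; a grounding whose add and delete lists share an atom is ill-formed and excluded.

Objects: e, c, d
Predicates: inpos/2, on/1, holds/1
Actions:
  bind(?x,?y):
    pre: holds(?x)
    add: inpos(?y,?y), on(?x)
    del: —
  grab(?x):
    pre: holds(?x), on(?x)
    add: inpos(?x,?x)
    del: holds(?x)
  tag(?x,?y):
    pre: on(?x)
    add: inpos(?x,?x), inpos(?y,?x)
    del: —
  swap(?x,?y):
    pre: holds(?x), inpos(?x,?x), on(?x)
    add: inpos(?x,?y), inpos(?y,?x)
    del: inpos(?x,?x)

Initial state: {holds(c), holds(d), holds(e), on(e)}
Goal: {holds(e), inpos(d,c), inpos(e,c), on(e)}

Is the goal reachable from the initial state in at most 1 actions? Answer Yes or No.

1. bind(c,e)  →  {holds(c), holds(d), holds(e), inpos(e,e), on(c), on(e)}
2. tag(c,e)  →  {holds(c), holds(d), holds(e), inpos(c,c), inpos(e,c), inpos(e,e), on(c), on(e)}
3. tag(c,d)  →  {holds(c), holds(d), holds(e), inpos(c,c), inpos(d,c), inpos(e,c), inpos(e,e), on(c), on(e)}
optimal plan length = 3; 3 > 1

No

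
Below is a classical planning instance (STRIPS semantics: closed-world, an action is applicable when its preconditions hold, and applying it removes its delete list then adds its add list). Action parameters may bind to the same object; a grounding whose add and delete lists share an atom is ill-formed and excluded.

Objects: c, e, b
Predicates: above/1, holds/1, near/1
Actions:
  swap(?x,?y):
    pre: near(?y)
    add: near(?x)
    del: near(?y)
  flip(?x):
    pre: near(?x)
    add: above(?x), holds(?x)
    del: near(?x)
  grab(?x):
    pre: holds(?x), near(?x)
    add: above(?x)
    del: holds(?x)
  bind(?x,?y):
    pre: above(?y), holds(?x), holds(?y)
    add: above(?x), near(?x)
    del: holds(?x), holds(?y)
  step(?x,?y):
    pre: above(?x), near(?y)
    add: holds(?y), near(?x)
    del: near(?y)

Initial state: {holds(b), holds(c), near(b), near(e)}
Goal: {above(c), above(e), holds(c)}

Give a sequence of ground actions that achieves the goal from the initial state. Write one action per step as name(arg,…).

swap(c,b); flip(c); flip(e)

1. swap(c,b)  →  {holds(b), holds(c), near(c), near(e)}
2. flip(c)  →  {above(c), holds(b), holds(c), near(e)}
3. flip(e)  →  {above(c), above(e), holds(b), holds(c), holds(e)}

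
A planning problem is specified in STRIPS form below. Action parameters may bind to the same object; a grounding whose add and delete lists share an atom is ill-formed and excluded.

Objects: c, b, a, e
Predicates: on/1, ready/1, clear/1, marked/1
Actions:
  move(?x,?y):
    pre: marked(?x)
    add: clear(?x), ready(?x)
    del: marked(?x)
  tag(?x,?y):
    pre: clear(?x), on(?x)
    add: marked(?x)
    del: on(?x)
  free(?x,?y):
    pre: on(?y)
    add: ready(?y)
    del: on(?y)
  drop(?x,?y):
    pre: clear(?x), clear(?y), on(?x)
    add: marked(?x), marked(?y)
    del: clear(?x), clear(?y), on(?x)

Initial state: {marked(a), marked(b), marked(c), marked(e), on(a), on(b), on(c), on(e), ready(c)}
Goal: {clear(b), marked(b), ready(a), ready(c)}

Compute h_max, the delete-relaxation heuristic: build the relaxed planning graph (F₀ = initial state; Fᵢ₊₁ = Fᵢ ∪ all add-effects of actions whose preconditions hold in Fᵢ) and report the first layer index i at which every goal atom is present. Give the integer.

F0 = init (9 atoms)
F1 = F0 ∪ {clear(a), clear(b), clear(c), clear(e), ready(a), ready(b), ready(e)}  (16 atoms)
goal ⊆ F1  ⇒  h_max = 1

1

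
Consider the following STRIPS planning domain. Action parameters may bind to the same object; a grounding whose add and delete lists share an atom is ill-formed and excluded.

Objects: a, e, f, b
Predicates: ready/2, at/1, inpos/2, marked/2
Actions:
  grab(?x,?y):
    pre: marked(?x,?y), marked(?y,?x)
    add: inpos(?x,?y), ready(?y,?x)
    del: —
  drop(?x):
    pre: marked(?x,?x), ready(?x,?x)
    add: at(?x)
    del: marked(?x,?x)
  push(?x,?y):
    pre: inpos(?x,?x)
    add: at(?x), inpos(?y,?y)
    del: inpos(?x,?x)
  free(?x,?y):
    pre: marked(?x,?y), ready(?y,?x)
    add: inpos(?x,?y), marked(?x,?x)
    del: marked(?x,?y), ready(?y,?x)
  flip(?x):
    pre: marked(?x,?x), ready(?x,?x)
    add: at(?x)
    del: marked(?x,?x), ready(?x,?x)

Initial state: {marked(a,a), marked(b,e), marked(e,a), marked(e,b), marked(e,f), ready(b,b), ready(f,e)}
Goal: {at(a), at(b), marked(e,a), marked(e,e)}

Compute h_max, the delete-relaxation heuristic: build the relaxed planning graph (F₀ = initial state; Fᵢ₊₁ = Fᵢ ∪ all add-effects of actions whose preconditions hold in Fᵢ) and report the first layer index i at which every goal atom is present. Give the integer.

3

F0 = init (7 atoms)
F1 = F0 ∪ {inpos(a,a), inpos(b,e), inpos(e,b), inpos(e,f), marked(e,e), ready(a,a), ready(b,e), ready(e,b)}  (15 atoms)
F2 = F1 ∪ {at(a), inpos(b,b), inpos(e,e), inpos(f,f), marked(b,b), ready(e,e)}  (21 atoms)
F3 = F2 ∪ {at(b), at(e), at(f)}  (24 atoms)
goal ⊆ F3  ⇒  h_max = 3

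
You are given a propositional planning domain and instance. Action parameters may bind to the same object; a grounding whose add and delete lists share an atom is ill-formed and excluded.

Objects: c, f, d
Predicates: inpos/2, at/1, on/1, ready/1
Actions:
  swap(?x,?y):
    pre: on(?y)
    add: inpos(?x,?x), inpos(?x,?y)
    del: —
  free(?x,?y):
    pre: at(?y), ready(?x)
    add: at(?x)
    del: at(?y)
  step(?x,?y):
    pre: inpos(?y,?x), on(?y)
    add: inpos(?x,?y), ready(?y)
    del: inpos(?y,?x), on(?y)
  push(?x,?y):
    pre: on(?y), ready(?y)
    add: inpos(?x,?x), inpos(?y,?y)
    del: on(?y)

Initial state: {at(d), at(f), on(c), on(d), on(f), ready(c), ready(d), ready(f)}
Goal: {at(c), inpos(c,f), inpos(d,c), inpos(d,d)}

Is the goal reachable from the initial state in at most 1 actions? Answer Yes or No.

1. swap(c,f)  →  {at(d), at(f), inpos(c,c), inpos(c,f), on(c), on(d), on(f), ready(c), ready(d), ready(f)}
2. swap(d,c)  →  {at(d), at(f), inpos(c,c), inpos(c,f), inpos(d,c), inpos(d,d), on(c), on(d), on(f), ready(c), ready(d), ready(f)}
3. free(c,f)  →  {at(c), at(d), inpos(c,c), inpos(c,f), inpos(d,c), inpos(d,d), on(c), on(d), on(f), ready(c), ready(d), ready(f)}
optimal plan length = 3; 3 > 1

No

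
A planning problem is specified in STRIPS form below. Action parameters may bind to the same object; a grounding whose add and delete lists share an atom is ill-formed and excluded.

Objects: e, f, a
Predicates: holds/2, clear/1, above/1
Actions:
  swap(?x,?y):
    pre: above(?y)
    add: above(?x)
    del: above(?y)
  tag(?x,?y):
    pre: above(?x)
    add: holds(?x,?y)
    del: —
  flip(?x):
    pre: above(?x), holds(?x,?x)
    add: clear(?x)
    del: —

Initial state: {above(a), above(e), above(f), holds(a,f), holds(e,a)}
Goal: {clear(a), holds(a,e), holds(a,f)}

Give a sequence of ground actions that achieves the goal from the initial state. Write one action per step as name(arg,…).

1. tag(a,e)  →  {above(a), above(e), above(f), holds(a,e), holds(a,f), holds(e,a)}
2. tag(a,a)  →  {above(a), above(e), above(f), holds(a,a), holds(a,e), holds(a,f), holds(e,a)}
3. flip(a)  →  {above(a), above(e), above(f), clear(a), holds(a,a), holds(a,e), holds(a,f), holds(e,a)}

tag(a,e); tag(a,a); flip(a)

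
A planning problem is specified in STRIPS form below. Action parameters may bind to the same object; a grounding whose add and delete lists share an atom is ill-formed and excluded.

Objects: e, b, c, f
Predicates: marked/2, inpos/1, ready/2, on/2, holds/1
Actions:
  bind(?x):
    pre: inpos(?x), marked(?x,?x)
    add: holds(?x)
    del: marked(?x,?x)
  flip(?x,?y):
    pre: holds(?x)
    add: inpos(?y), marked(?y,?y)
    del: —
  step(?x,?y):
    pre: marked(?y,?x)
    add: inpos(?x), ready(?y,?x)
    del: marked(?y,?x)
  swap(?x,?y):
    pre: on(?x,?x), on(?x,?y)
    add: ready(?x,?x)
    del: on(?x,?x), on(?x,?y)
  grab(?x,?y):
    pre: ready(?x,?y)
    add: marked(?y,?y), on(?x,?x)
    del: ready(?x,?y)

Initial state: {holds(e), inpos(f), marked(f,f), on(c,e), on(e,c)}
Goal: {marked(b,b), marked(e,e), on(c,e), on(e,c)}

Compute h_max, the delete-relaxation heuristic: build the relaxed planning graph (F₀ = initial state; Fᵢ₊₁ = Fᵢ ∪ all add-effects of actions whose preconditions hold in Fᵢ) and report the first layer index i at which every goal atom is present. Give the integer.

1

F0 = init (5 atoms)
F1 = F0 ∪ {holds(f), inpos(b), inpos(c), inpos(e), marked(b,b), marked(c,c), marked(e,e), ready(f,f)}  (13 atoms)
goal ⊆ F1  ⇒  h_max = 1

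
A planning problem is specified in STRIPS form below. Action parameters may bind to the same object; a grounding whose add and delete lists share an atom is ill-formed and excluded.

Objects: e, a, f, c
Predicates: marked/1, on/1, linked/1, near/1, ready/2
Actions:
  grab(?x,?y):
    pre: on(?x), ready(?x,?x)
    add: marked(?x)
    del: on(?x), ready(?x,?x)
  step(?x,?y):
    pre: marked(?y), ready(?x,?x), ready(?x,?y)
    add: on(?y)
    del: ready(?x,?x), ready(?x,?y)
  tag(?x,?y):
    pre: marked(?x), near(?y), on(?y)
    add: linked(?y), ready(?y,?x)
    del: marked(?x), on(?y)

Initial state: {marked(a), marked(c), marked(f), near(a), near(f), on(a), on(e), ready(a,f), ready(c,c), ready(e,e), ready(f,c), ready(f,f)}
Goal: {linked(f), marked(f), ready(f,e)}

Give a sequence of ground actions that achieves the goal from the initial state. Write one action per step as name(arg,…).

grab(e,e); step(f,f); tag(e,f)

1. grab(e,e)  →  {marked(a), marked(c), marked(e), marked(f), near(a), near(f), on(a), ready(a,f), ready(c,c), ready(f,c), ready(f,f)}
2. step(f,f)  →  {marked(a), marked(c), marked(e), marked(f), near(a), near(f), on(a), on(f), ready(a,f), ready(c,c), ready(f,c)}
3. tag(e,f)  →  {linked(f), marked(a), marked(c), marked(f), near(a), near(f), on(a), ready(a,f), ready(c,c), ready(f,c), ready(f,e)}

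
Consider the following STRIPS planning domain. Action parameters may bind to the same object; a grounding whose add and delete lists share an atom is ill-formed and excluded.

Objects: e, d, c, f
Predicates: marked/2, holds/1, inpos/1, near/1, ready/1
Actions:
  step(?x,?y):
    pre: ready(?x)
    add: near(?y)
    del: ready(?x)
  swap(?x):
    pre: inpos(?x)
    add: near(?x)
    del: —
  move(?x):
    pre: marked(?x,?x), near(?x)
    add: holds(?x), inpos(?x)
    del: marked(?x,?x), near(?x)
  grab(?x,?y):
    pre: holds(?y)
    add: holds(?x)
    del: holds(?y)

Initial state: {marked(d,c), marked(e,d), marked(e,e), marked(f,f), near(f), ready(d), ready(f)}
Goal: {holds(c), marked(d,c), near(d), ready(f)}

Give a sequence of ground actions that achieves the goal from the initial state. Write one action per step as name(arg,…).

step(d,d); move(f); grab(c,f)

1. step(d,d)  →  {marked(d,c), marked(e,d), marked(e,e), marked(f,f), near(d), near(f), ready(f)}
2. move(f)  →  {holds(f), inpos(f), marked(d,c), marked(e,d), marked(e,e), near(d), ready(f)}
3. grab(c,f)  →  {holds(c), inpos(f), marked(d,c), marked(e,d), marked(e,e), near(d), ready(f)}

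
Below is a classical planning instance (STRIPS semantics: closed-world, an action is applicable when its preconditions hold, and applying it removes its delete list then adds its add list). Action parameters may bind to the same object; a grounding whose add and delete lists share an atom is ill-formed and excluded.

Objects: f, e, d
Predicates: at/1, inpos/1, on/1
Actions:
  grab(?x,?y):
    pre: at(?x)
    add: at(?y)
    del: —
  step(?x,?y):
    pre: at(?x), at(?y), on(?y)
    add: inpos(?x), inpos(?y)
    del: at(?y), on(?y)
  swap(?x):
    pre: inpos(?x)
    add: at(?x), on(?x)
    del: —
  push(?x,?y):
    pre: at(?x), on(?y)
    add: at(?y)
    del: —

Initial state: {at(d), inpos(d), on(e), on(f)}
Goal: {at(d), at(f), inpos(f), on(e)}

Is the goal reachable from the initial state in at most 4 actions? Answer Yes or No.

Yes

1. grab(d,f)  →  {at(d), at(f), inpos(d), on(e), on(f)}
2. step(f,f)  →  {at(d), inpos(d), inpos(f), on(e)}
3. grab(d,f)  →  {at(d), at(f), inpos(d), inpos(f), on(e)}
optimal plan length = 3; 3 ≤ 4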